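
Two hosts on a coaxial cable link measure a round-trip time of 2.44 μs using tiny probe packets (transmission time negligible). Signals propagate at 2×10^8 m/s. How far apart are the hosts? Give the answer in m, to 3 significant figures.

244 m

One-way propagation = RTT/2 = 1.22 μs.
d = s × t = 200000000 × 1.22e-06 = 244 m.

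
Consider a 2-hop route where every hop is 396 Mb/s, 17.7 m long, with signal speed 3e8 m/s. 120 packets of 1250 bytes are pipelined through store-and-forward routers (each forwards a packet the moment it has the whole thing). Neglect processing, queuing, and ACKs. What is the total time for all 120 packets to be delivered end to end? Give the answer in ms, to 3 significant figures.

3.06 ms

Per-hop transmission t_tx = L/R = 10000/396000000 = 0.0252525 ms.
Per-hop propagation t_prop = 17.7/300000000 = 5.9e-05 ms.
Pipeline fill: first packet needs 2·t_tx to clear all hops; remaining 119 packets each add one t_tx.
Total = (2+120-1)·t_tx + 2·t_prop = 121·0.0252525 + 2·5.9e-05 = 3.06 ms.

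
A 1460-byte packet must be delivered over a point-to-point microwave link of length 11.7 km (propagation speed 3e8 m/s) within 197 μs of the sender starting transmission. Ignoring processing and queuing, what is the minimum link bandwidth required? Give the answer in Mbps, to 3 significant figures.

L = 11680 bits.
Propagation delay = 11700 / 300000000 = 39 μs.
Transmission budget = 197 − 39 = 158 μs.
R ≥ L / t_tx = 11680 bits / 0.000158 s = 73.9 Mbps.

73.9 Mbps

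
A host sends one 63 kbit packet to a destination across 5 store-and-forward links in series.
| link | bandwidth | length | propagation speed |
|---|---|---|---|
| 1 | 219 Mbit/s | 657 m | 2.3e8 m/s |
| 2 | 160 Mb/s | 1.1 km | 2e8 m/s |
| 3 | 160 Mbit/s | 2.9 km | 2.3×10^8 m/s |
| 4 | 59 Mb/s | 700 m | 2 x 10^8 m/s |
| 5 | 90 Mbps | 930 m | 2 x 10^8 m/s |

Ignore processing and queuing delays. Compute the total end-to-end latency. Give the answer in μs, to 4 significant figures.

2872 μs

L = 63000 bits.
Transmission delays (L/R per hop): 287.671, 393.75, 393.75, 1067.8, 700 μs; sum = 2842.97 μs.
Propagation delays (d/s per hop): 2.85652, 5.5, 12.6087, 3.5, 4.65 μs; sum = 29.1152 μs.
End-to-end = 2872 μs.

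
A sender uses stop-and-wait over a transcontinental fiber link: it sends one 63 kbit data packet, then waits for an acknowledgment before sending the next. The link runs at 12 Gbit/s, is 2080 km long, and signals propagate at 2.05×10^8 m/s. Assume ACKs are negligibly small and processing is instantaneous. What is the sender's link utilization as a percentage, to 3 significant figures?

0.0259 %

t_tx = L/R = 63000/12000000000 = 5.25e-06 s.
t_prop = 2080000/2.05e+08 = 0.0101463 s; RTT = 0.0202927 s.
Cycle = t_tx + RTT = 0.0202979 s.
Utilization = t_tx / cycle = 5.25e-06/0.0202979 = 0.0259 %.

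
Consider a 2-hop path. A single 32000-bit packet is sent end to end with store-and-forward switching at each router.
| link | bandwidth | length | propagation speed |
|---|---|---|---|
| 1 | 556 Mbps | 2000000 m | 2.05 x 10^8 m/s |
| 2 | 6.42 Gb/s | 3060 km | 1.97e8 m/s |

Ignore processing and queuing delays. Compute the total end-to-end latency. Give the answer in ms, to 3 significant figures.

25.4 ms

Transmission delays (L/R per hop): 0.057554, 0.00498442 ms; sum = 0.0625384 ms.
Propagation delays (d/s per hop): 9.7561, 15.533 ms; sum = 25.2891 ms.
End-to-end = 25.4 ms.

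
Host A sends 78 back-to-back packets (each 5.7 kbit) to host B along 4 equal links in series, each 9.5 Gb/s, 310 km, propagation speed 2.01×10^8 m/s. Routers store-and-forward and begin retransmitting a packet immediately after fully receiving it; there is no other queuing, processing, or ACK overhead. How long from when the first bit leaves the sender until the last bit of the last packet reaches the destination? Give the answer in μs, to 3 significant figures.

6220 μs

Per-hop transmission t_tx = L/R = 5700/9500000000 = 0.6 μs.
Per-hop propagation t_prop = 310000/2.01e+08 = 1542.29 μs.
Pipeline fill: first packet needs 4·t_tx to clear all hops; remaining 77 packets each add one t_tx.
Total = (4+78-1)·t_tx + 4·t_prop = 81·0.6 + 4·1542.29 = 6220 μs.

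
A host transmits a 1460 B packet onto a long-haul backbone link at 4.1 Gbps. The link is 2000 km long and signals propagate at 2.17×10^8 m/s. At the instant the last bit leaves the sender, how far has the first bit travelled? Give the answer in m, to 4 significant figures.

t_tx = L/R = 11680/4.1e+09 = 2.84878e-06 s.
Distance = s × t_tx = 217000000 × 2.84878e-06 = 618.2 m.

618.2 m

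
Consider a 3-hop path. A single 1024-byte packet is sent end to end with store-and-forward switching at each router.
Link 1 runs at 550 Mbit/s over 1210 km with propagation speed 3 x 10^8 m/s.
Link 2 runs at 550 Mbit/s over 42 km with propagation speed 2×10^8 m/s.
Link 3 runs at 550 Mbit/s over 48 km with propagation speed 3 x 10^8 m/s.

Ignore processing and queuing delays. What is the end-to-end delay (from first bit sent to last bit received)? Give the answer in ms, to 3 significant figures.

L = 1024 × 8 = 8192 bits.
Transmission delay per hop = L/R = 8192/550000000 = 0.0148945 ms; 3 hops → 0.0446836 ms.
Propagation delays (d/s per hop): 4.03333, 0.21, 0.16 ms; sum = 4.40333 ms.
End-to-end = 4.45 ms.

4.45 ms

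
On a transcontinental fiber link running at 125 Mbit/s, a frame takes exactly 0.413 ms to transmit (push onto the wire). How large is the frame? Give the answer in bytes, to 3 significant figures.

L = R × t_tx = 125000000 b/s × 0.000413 s = 51625 bits.
In bytes: 51625 / 8 = 6450 bytes.

6450 bytes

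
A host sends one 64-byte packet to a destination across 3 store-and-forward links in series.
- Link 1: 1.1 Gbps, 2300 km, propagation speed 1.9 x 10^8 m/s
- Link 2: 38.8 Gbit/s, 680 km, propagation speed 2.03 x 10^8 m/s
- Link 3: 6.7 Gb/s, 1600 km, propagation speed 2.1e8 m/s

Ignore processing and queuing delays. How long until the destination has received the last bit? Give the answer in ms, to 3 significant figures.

23.1 ms

L = 64 × 8 = 512 bits.
Transmission delays (L/R per hop): 0.000465455, 1.31959e-05, 7.64179e-05 ms; sum = 0.000555068 ms.
Propagation delays (d/s per hop): 12.1053, 3.34975, 7.61905 ms; sum = 23.0741 ms.
End-to-end = 23.1 ms.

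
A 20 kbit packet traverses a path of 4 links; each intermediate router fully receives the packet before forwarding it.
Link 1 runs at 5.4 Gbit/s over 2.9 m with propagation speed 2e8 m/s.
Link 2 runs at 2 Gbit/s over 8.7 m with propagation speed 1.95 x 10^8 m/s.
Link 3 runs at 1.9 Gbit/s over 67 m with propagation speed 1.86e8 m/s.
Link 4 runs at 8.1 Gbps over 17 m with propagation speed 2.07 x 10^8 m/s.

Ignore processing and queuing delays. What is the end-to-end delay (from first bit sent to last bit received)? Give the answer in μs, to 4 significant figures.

L = 20000 bits.
Transmission delays (L/R per hop): 3.7037, 10, 10.5263, 2.46914 μs; sum = 26.6992 μs.
Propagation delays (d/s per hop): 0.0145, 0.0446154, 0.360215, 0.0821256 μs; sum = 0.501456 μs.
End-to-end = 27.20 μs.

27.20 μs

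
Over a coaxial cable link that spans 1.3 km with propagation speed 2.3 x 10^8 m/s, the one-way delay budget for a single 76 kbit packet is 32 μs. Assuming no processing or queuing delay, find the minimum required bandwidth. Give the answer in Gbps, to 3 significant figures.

2.88 Gbps

Propagation delay = 1300 / 2.3e+08 = 5.65217 μs.
Transmission budget = 32 − 5.65217 = 26.3478 μs.
R ≥ L / t_tx = 76000 bits / 2.63478e-05 s = 2.88 Gbps.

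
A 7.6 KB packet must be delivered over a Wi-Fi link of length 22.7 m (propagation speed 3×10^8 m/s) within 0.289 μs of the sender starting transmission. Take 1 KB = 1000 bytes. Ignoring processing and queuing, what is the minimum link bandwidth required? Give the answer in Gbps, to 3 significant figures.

285 Gbps

L = 60800 bits.
Propagation delay = 22.7 / 300000000 = 0.0756667 μs.
Transmission budget = 0.289 − 0.0756667 = 0.213333 μs.
R ≥ L / t_tx = 60800 bits / 2.13333e-07 s = 285 Gbps.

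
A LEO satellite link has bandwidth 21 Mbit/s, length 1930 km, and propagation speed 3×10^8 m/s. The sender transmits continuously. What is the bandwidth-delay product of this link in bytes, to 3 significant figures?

16900 bytes

Propagation delay = 1930000 / 300000000 = 0.00643333 s.
BDP = R × t_prop = 21000000 × 0.00643333 = 135100 bits.
In bytes: 135100/8 = 16900 bytes.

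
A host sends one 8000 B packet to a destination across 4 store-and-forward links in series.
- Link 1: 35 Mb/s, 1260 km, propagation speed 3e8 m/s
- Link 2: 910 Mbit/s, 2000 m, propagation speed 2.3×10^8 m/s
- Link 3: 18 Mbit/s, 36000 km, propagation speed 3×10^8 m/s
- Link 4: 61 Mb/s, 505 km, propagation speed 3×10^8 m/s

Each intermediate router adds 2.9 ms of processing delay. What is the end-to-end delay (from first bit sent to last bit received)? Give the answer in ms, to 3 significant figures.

141 ms

L = 8000 × 8 = 64000 bits.
Transmission delays (L/R per hop): 1.82857, 0.0703297, 3.55556, 1.04918 ms; sum = 6.50364 ms.
Propagation delays (d/s per hop): 4.2, 0.00869565, 120, 1.68333 ms; sum = 125.892 ms.
Processing at 3 router(s): 3 × 2.9 ms = 8.7 ms.
End-to-end = 141 ms.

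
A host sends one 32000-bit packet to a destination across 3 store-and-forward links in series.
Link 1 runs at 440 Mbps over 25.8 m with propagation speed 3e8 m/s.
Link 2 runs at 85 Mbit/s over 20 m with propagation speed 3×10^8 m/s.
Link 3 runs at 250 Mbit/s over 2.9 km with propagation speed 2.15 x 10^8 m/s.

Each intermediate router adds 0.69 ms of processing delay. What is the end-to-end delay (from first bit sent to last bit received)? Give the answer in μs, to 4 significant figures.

Transmission delays (L/R per hop): 72.7273, 376.471, 128 μs; sum = 577.198 μs.
Propagation delays (d/s per hop): 0.086, 0.0666667, 13.4884 μs; sum = 13.641 μs.
Processing at 2 router(s): 2 × 0.69 ms = 1380 μs.
End-to-end = 1971 μs.

1971 μs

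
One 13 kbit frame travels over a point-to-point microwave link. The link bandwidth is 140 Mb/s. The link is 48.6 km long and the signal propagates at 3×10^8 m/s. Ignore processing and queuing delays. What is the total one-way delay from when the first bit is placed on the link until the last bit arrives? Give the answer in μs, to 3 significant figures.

L = 13000 bits.
Transmission delay = L/R = 13000 / 140000000 = 92.8571 μs.
Propagation delay = d/s = 48600 m / 300000000 m/s = 162 μs.
Total = 255 μs.

255 μs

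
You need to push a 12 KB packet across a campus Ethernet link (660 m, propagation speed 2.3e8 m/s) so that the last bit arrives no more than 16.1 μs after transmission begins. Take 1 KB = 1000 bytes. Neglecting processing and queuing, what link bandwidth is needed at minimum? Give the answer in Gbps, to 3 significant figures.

7.26 Gbps

L = 96000 bits.
Propagation delay = 660 / 2.3e+08 = 2.86957 μs.
Transmission budget = 16.1 − 2.86957 = 13.2304 μs.
R ≥ L / t_tx = 96000 bits / 1.32304e-05 s = 7.26 Gbps.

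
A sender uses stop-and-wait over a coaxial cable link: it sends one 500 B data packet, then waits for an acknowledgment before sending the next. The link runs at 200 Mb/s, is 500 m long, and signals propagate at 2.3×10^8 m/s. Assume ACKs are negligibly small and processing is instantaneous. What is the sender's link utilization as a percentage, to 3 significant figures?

t_tx = L/R = 4000/200000000 = 2e-05 s.
t_prop = 500/2.3e+08 = 2.17391e-06 s; RTT = 4.34783e-06 s.
Cycle = t_tx + RTT = 2.43478e-05 s.
Utilization = t_tx / cycle = 2e-05/2.43478e-05 = 82.1 %.

82.1 %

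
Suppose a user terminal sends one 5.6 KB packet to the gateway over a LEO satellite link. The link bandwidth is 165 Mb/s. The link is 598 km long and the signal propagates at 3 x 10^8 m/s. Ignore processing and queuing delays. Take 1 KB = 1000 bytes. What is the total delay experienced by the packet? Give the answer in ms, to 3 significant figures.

2.26 ms

L = 44800 bits.
Transmission delay = L/R = 44800 / 165000000 = 0.271515 ms.
Propagation delay = d/s = 598000 m / 300000000 m/s = 1.99333 ms.
Total = 2.26 ms.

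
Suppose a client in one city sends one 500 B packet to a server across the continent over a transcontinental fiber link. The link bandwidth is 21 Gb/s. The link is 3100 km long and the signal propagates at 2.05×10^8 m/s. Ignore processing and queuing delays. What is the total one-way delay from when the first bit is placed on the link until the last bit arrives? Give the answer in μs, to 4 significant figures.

L = 500 × 8 = 4000 bits.
Transmission delay = L/R = 4000 / 21000000000 = 0.190476 μs.
Propagation delay = d/s = 3100000 m / 2.05e+08 m/s = 15122 μs.
Total = 15120 μs.

15120 μs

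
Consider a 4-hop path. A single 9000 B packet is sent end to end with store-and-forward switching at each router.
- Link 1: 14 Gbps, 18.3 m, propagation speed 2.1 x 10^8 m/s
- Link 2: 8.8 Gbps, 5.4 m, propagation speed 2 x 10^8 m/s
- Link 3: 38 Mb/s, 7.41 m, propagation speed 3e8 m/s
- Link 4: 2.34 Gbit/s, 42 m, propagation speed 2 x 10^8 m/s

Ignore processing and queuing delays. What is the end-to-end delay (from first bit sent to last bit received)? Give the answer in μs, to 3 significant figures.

1940 μs

L = 9000 × 8 = 72000 bits.
Transmission delays (L/R per hop): 5.14286, 8.18182, 1894.74, 30.7692 μs; sum = 1938.83 μs.
Propagation delays (d/s per hop): 0.0871429, 0.027, 0.0247, 0.21 μs; sum = 0.348843 μs.
End-to-end = 1940 μs.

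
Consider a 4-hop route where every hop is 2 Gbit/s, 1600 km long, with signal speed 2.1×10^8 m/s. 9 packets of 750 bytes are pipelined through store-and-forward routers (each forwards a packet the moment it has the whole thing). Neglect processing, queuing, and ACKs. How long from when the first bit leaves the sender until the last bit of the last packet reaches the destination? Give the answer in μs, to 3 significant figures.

Per-hop transmission t_tx = L/R = 6000/2000000000 = 3 μs.
Per-hop propagation t_prop = 1600000/210000000 = 7619.05 μs.
Pipeline fill: first packet needs 4·t_tx to clear all hops; remaining 8 packets each add one t_tx.
Total = (4+9-1)·t_tx + 4·t_prop = 12·3 + 4·7619.05 = 30500 μs.

30500 μs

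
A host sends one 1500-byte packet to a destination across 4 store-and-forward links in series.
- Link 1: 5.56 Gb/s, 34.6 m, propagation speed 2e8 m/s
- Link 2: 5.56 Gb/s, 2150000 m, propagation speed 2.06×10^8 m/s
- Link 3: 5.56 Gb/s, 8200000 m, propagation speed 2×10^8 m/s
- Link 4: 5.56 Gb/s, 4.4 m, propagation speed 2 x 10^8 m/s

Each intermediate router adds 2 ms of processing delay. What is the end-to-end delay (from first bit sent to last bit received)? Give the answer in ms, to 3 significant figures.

57.4 ms

L = 1500 × 8 = 12000 bits.
Transmission delay per hop = L/R = 12000/5560000000 = 0.00215827 ms; 4 hops → 0.00863309 ms.
Propagation delays (d/s per hop): 0.000173, 10.4369, 41, 2.2e-05 ms; sum = 51.4371 ms.
Processing at 3 router(s): 3 × 2 ms = 6 ms.
End-to-end = 57.4 ms.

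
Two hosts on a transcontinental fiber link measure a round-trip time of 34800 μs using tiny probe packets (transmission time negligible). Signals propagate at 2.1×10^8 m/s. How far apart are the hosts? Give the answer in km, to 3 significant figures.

3650 km

One-way propagation = RTT/2 = 17400 μs.
d = s × t = 210000000 × 0.0174 = 3650 km.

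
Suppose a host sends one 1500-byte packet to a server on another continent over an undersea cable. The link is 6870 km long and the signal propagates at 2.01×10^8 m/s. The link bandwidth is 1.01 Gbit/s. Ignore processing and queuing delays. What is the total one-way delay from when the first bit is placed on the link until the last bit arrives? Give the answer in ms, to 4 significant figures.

34.19 ms

L = 1500 × 8 = 12000 bits.
Transmission delay = L/R = 12000 / 1010000000 = 0.0118812 ms.
Propagation delay = d/s = 6870000 m / 2.01e+08 m/s = 34.1791 ms.
Total = 34.19 ms.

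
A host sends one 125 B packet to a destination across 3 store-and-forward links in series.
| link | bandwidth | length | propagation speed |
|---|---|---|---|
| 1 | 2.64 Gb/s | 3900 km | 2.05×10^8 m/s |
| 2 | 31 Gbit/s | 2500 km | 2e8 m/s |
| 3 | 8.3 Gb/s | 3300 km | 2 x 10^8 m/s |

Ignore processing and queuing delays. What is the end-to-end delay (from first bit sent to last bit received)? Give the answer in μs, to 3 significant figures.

L = 125 × 8 = 1000 bits.
Transmission delays (L/R per hop): 0.378788, 0.0322581, 0.120482 μs; sum = 0.531528 μs.
Propagation delays (d/s per hop): 19024.4, 12500, 16500 μs; sum = 48024.4 μs.
End-to-end = 48000 μs.

48000 μs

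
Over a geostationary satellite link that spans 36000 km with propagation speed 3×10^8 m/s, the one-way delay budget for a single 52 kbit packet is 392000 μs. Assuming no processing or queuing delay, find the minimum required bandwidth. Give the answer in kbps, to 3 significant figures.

191 kbps

Propagation delay = 36000000 / 300000000 = 120000 μs.
Transmission budget = 392000 − 120000 = 272000 μs.
R ≥ L / t_tx = 52000 bits / 0.272 s = 191 kbps.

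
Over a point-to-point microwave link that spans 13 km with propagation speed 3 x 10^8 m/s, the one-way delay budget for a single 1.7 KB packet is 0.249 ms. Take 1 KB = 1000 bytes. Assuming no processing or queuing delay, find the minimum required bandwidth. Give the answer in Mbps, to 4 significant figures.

L = 13600 bits.
Propagation delay = 13000 / 300000000 = 0.0433333 ms.
Transmission budget = 0.249 − 0.0433333 = 0.205667 ms.
R ≥ L / t_tx = 13600 bits / 0.000205667 s = 66.13 Mbps.

66.13 Mbps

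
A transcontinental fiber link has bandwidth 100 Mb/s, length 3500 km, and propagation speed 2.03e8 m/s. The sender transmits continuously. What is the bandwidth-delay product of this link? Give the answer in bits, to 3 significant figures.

Propagation delay = 3500000 / 2.03e+08 = 0.0172414 s.
BDP = R × t_prop = 100000000 × 0.0172414 = 1724140 bits.

1720000 bits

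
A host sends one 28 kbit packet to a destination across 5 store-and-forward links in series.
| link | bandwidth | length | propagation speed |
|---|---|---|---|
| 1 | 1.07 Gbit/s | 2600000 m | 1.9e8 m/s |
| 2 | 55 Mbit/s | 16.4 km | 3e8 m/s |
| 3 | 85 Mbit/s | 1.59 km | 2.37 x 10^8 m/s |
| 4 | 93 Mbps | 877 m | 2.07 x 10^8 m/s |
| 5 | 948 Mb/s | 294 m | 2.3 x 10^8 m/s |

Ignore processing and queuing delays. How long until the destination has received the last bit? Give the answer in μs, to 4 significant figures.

14950 μs

L = 28000 bits.
Transmission delays (L/R per hop): 26.1682, 509.091, 329.412, 301.075, 29.5359 μs; sum = 1195.28 μs.
Propagation delays (d/s per hop): 13684.2, 54.6667, 6.70886, 4.23671, 1.27826 μs; sum = 13751.1 μs.
End-to-end = 14950 μs.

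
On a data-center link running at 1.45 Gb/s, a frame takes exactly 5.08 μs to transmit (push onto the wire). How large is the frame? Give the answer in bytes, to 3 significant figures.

921 bytes

L = R × t_tx = 1450000000 b/s × 5.08e-06 s = 7366 bits.
In bytes: 7366 / 8 = 921 bytes.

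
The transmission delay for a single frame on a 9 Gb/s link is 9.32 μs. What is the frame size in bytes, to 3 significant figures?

L = R × t_tx = 9000000000 b/s × 9.32e-06 s = 83880 bits.
In bytes: 83880 / 8 = 10500 bytes.

10500 bytes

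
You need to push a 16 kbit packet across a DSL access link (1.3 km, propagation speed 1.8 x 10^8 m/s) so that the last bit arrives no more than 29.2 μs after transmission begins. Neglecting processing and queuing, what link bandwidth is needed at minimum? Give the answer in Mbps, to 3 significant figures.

728 Mbps

Propagation delay = 1300 / 180000000 = 7.22222 μs.
Transmission budget = 29.2 − 7.22222 = 21.9778 μs.
R ≥ L / t_tx = 16000 bits / 2.19778e-05 s = 728 Mbps.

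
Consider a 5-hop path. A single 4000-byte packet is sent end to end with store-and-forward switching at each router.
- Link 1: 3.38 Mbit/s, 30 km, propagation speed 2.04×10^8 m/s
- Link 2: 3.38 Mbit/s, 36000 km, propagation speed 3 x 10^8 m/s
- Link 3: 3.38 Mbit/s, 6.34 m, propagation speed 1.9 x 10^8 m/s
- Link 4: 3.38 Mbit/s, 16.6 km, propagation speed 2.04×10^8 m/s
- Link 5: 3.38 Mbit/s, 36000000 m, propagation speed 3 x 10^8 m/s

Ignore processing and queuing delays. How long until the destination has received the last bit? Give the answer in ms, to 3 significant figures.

L = 4000 × 8 = 32000 bits.
Transmission delay per hop = L/R = 32000/3380000 = 9.46746 ms; 5 hops → 47.3373 ms.
Propagation delays (d/s per hop): 0.147059, 120, 3.33684e-05, 0.0813725, 120 ms; sum = 240.228 ms.
End-to-end = 288 ms.

288 ms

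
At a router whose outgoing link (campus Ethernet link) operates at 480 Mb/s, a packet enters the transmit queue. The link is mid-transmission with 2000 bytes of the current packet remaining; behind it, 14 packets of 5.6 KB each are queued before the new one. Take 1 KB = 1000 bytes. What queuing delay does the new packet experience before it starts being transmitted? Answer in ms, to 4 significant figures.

1.340 ms

Each queued packet: L/R = 44800/480000000 = 0.0933333 ms.
14 queued → 1.30667 ms.
Plus remaining 16000 bits of current packet: 0.0333333 ms.
Queuing delay = 1.340 ms.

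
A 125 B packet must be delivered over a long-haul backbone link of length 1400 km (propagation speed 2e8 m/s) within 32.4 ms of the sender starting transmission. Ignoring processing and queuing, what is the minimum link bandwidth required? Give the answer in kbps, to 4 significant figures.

L = 1000 bits.
Propagation delay = 1400000 / 200000000 = 7 ms.
Transmission budget = 32.4 − 7 = 25.4 ms.
R ≥ L / t_tx = 1000 bits / 0.0254 s = 39.37 kbps.

39.37 kbps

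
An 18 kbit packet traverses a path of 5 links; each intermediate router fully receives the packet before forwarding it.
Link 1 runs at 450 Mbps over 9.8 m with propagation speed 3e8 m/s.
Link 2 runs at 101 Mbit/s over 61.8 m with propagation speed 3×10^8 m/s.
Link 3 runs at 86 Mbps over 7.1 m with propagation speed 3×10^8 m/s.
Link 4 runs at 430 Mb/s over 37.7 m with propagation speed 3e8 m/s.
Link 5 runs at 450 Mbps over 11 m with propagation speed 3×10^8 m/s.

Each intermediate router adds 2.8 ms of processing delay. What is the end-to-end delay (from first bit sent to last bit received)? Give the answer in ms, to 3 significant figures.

L = 18000 bits.
Transmission delays (L/R per hop): 0.04, 0.178218, 0.209302, 0.0418605, 0.04 ms; sum = 0.509381 ms.
Propagation delays (d/s per hop): 3.26667e-05, 0.000206, 2.36667e-05, 0.000125667, 3.66667e-05 ms; sum = 0.000424667 ms.
Processing at 4 router(s): 4 × 2.8 ms = 11.2 ms.
End-to-end = 11.7 ms.

11.7 ms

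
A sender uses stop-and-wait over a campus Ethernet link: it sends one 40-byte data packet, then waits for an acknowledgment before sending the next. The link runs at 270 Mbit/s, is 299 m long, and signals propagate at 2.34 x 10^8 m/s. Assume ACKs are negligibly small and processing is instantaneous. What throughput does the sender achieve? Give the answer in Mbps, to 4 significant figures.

85.54 Mbps

t_tx = L/R = 320/270000000 = 1.18519e-06 s.
t_prop = 299/234000000 = 1.27778e-06 s; RTT = 2.55556e-06 s.
Cycle = t_tx + RTT = 3.74074e-06 s.
Throughput = L / cycle = 320 / 3.74074e-06 = 85.54 Mbps.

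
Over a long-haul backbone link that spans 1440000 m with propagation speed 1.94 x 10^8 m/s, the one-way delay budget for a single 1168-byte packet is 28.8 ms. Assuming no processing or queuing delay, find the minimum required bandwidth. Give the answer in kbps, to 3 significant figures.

L = 9344 bits.
Propagation delay = 1440000 / 194000000 = 7.42268 ms.
Transmission budget = 28.8 − 7.42268 = 21.3773 ms.
R ≥ L / t_tx = 9344 bits / 0.0213773 s = 437 kbps.

437 kbps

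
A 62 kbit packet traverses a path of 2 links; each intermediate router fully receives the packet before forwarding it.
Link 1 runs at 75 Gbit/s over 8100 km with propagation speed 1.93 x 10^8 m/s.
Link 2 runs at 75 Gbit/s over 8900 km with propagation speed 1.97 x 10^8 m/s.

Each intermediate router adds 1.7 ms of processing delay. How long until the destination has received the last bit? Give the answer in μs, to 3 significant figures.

88800 μs

L = 62000 bits.
Transmission delay per hop = L/R = 62000/75000000000 = 0.826667 μs; 2 hops → 1.65333 μs.
Propagation delays (d/s per hop): 41968.9, 45177.7 μs; sum = 87146.6 μs.
Processing at 1 router(s): 1 × 1.7 ms = 1700 μs.
End-to-end = 88800 μs.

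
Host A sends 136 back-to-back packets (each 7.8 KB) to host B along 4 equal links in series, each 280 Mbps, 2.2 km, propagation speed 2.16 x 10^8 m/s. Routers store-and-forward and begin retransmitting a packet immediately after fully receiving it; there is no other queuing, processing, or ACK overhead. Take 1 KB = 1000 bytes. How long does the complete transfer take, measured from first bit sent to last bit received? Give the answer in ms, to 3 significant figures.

31.0 ms

Per-hop transmission t_tx = L/R = 62400/280000000 = 0.222857 ms.
Per-hop propagation t_prop = 2200/216000000 = 0.0101852 ms.
Pipeline fill: first packet needs 4·t_tx to clear all hops; remaining 135 packets each add one t_tx.
Total = (4+136-1)·t_tx + 4·t_prop = 139·0.222857 + 4·0.0101852 = 31.0 ms.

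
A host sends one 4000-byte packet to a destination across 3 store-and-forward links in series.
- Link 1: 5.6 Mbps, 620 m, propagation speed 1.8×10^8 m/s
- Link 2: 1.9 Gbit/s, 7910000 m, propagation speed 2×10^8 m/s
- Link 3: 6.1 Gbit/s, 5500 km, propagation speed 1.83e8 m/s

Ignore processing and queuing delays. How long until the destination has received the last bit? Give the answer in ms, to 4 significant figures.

75.34 ms

L = 4000 × 8 = 32000 bits.
Transmission delays (L/R per hop): 5.71429, 0.0168421, 0.0052459 ms; sum = 5.73637 ms.
Propagation delays (d/s per hop): 0.00344444, 39.55, 30.0546 ms; sum = 69.6081 ms.
End-to-end = 75.34 ms.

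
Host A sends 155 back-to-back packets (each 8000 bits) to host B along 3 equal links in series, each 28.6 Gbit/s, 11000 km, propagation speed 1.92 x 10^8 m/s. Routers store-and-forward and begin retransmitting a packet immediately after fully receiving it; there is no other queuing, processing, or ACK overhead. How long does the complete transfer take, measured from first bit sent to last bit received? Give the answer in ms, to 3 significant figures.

Per-hop transmission t_tx = L/R = 8000/28600000000 = 0.00027972 ms.
Per-hop propagation t_prop = 11000000/192000000 = 57.2917 ms.
Pipeline fill: first packet needs 3·t_tx to clear all hops; remaining 154 packets each add one t_tx.
Total = (3+155-1)·t_tx + 3·t_prop = 157·0.00027972 + 3·57.2917 = 172 ms.

172 ms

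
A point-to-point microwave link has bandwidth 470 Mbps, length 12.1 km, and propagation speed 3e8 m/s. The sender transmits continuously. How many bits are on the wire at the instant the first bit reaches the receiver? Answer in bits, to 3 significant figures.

19000 bits

Propagation delay = 12100 / 300000000 = 4.03333e-05 s.
BDP = R × t_prop = 470000000 × 4.03333e-05 = 18956.7 bits.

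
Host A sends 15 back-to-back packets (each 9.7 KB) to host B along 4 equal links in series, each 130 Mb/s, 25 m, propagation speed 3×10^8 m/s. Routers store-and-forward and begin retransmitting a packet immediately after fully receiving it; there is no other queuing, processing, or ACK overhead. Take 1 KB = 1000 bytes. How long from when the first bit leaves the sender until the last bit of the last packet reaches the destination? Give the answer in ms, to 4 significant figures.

Per-hop transmission t_tx = L/R = 77600/130000000 = 0.596923 ms.
Per-hop propagation t_prop = 25/300000000 = 8.33333e-05 ms.
Pipeline fill: first packet needs 4·t_tx to clear all hops; remaining 14 packets each add one t_tx.
Total = (4+15-1)·t_tx + 4·t_prop = 18·0.596923 + 4·8.33333e-05 = 10.74 ms.

10.74 ms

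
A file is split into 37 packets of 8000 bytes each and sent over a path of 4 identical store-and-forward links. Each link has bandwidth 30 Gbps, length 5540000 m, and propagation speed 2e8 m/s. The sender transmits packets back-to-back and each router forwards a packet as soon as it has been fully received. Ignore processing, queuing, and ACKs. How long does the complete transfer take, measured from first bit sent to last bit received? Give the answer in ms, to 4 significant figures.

Per-hop transmission t_tx = L/R = 64000/30000000000 = 0.00213333 ms.
Per-hop propagation t_prop = 5540000/200000000 = 27.7 ms.
Pipeline fill: first packet needs 4·t_tx to clear all hops; remaining 36 packets each add one t_tx.
Total = (4+37-1)·t_tx + 4·t_prop = 40·0.00213333 + 4·27.7 = 110.9 ms.

110.9 ms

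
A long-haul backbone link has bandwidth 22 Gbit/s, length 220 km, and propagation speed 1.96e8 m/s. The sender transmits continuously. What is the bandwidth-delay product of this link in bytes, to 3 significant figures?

Propagation delay = 220000 / 196000000 = 0.00112245 s.
BDP = R × t_prop = 22000000000 × 0.00112245 = 24693900 bits.
In bytes: 24693900/8 = 3090000 bytes.

3090000 bytes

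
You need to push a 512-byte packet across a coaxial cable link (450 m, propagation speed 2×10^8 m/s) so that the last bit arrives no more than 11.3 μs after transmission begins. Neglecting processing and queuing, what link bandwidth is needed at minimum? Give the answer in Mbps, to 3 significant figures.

L = 4096 bits.
Propagation delay = 450 / 200000000 = 2.25 μs.
Transmission budget = 11.3 − 2.25 = 9.05 μs.
R ≥ L / t_tx = 4096 bits / 9.05e-06 s = 453 Mbps.

453 Mbps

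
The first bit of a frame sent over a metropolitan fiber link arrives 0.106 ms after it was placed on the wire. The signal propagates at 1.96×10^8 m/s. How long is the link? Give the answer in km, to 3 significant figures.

20.8 km

d = s × t_prop = 196000000 × 0.000106 = 20.8 km.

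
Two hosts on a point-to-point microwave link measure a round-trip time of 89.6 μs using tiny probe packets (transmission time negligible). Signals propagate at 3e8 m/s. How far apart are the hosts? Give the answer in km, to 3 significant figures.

13.4 km

One-way propagation = RTT/2 = 44.8 μs.
d = s × t = 300000000 × 4.48e-05 = 13.4 km.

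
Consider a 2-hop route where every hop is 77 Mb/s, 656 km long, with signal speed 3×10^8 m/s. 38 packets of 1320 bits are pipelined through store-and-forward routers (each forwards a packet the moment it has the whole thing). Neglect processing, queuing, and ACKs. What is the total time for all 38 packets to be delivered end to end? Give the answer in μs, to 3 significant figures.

Per-hop transmission t_tx = L/R = 1320/77000000 = 17.1429 μs.
Per-hop propagation t_prop = 656000/300000000 = 2186.67 μs.
Pipeline fill: first packet needs 2·t_tx to clear all hops; remaining 37 packets each add one t_tx.
Total = (2+38-1)·t_tx + 2·t_prop = 39·17.1429 + 2·2186.67 = 5040 μs.

5040 μs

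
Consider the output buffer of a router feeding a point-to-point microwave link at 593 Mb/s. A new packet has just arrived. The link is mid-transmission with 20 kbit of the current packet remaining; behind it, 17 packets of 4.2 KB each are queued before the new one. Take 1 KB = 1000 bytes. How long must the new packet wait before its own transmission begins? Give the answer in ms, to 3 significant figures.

0.997 ms

Each queued packet: L/R = 33600/593000000 = 0.056661 ms.
17 queued → 0.963238 ms.
Plus remaining 20000 bits of current packet: 0.0337268 ms.
Queuing delay = 0.997 ms.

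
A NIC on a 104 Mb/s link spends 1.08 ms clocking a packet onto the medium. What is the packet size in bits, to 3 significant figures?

L = R × t_tx = 104000000 b/s × 0.00108 s = 112320 bits.

112000 bits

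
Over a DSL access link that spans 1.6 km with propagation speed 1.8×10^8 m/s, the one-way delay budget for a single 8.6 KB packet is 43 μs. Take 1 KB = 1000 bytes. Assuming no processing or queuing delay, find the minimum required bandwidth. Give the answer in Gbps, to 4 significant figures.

L = 68800 bits.
Propagation delay = 1600 / 180000000 = 8.88889 μs.
Transmission budget = 43 − 8.88889 = 34.1111 μs.
R ≥ L / t_tx = 68800 bits / 3.41111e-05 s = 2.017 Gbps.

2.017 Gbps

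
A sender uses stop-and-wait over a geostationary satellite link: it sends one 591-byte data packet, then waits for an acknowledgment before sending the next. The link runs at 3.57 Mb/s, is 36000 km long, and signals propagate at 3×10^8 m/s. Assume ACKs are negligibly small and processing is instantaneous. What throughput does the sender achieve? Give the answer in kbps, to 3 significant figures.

t_tx = L/R = 4728/3570000 = 0.00132437 s.
t_prop = 36000000/300000000 = 0.12 s; RTT = 0.24 s.
Cycle = t_tx + RTT = 0.241324 s.
Throughput = L / cycle = 4728 / 0.241324 = 19.6 kbps.

19.6 kbps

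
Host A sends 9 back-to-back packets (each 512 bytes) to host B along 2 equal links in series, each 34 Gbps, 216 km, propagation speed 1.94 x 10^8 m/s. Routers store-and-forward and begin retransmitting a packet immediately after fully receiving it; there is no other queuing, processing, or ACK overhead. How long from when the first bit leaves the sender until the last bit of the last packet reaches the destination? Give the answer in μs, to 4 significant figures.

Per-hop transmission t_tx = L/R = 4096/34000000000 = 0.120471 μs.
Per-hop propagation t_prop = 216000/194000000 = 1113.4 μs.
Pipeline fill: first packet needs 2·t_tx to clear all hops; remaining 8 packets each add one t_tx.
Total = (2+9-1)·t_tx + 2·t_prop = 10·0.120471 + 2·1113.4 = 2228 μs.

2228 μs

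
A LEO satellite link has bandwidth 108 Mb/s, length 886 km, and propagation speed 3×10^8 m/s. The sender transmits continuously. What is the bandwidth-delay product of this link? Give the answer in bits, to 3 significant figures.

319000 bits

Propagation delay = 886000 / 300000000 = 0.00295333 s.
BDP = R × t_prop = 108000000 × 0.00295333 = 318960 bits.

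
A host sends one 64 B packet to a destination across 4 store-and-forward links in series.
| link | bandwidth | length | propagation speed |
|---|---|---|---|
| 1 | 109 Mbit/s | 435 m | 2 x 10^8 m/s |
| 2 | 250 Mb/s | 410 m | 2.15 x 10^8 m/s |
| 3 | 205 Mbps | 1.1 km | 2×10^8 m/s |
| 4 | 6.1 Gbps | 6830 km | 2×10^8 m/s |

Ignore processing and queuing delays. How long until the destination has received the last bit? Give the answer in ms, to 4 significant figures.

34.17 ms

L = 64 × 8 = 512 bits.
Transmission delays (L/R per hop): 0.00469725, 0.002048, 0.00249756, 8.39344e-05 ms; sum = 0.00932674 ms.
Propagation delays (d/s per hop): 0.002175, 0.00190698, 0.0055, 34.15 ms; sum = 34.1596 ms.
End-to-end = 34.17 ms.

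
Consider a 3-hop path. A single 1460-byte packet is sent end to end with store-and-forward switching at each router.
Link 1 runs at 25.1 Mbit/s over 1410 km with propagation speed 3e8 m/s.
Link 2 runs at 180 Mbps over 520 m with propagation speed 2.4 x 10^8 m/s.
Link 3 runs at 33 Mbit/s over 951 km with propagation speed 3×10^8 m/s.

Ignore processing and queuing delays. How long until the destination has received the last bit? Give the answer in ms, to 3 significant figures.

8.76 ms

L = 1460 × 8 = 11680 bits.
Transmission delays (L/R per hop): 0.465339, 0.0648889, 0.353939 ms; sum = 0.884167 ms.
Propagation delays (d/s per hop): 4.7, 0.00216667, 3.17 ms; sum = 7.87217 ms.
End-to-end = 8.76 ms.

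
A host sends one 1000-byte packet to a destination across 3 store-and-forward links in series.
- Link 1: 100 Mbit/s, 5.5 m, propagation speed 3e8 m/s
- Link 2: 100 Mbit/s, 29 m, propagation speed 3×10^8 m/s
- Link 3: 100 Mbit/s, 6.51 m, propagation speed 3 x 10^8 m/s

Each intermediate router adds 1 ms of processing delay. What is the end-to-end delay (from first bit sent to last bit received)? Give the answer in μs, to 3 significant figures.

L = 1000 × 8 = 8000 bits.
Transmission delay per hop = L/R = 8000/100000000 = 80 μs; 3 hops → 240 μs.
Propagation delays (d/s per hop): 0.0183333, 0.0966667, 0.0217 μs; sum = 0.1367 μs.
Processing at 2 router(s): 2 × 1 ms = 2000 μs.
End-to-end = 2240 μs.

2240 μs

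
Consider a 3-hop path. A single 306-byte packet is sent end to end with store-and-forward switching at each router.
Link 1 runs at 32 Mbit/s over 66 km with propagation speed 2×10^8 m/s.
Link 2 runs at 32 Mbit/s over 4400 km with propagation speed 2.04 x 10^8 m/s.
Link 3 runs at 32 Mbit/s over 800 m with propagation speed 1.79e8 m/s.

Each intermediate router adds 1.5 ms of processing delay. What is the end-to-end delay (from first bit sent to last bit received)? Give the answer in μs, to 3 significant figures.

L = 306 × 8 = 2448 bits.
Transmission delay per hop = L/R = 2448/32000000 = 76.5 μs; 3 hops → 229.5 μs.
Propagation delays (d/s per hop): 330, 21568.6, 4.46927 μs; sum = 21903.1 μs.
Processing at 2 router(s): 2 × 1.5 ms = 3000 μs.
End-to-end = 25100 μs.

25100 μs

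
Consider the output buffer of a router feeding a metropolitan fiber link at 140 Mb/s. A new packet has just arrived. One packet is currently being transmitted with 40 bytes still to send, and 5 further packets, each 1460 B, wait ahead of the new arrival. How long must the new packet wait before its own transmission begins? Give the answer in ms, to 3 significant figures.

0.419 ms

Each queued packet: L/R = 11680/140000000 = 0.0834286 ms.
5 queued → 0.417143 ms.
Plus remaining 320 bits of current packet: 0.00228571 ms.
Queuing delay = 0.419 ms.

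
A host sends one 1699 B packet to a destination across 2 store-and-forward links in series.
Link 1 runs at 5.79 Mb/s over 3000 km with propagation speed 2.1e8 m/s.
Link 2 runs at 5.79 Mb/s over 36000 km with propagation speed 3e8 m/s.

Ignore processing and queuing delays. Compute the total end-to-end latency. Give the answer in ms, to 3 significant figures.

L = 1699 × 8 = 13592 bits.
Transmission delay per hop = L/R = 13592/5790000 = 2.3475 ms; 2 hops → 4.69499 ms.
Propagation delays (d/s per hop): 14.2857, 120 ms; sum = 134.286 ms.
End-to-end = 139 ms.

139 ms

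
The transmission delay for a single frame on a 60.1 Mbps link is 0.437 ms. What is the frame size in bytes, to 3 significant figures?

L = R × t_tx = 60100000 b/s × 0.000437 s = 26263.7 bits.
In bytes: 26263.7 / 8 = 3280 bytes.

3280 bytes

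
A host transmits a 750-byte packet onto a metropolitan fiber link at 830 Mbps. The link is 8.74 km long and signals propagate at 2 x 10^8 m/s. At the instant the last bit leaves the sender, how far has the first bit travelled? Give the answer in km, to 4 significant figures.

1.446 km

t_tx = L/R = 6000/830000000 = 7.22892e-06 s.
Distance = s × t_tx = 200000000 × 7.22892e-06 = 1.446 km.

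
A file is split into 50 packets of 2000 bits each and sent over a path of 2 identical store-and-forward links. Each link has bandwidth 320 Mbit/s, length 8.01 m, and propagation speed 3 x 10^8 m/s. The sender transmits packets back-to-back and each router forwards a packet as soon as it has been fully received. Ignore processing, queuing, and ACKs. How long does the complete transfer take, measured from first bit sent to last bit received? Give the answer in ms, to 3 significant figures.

0.319 ms

Per-hop transmission t_tx = L/R = 2000/320000000 = 0.00625 ms.
Per-hop propagation t_prop = 8.01/300000000 = 2.67e-05 ms.
Pipeline fill: first packet needs 2·t_tx to clear all hops; remaining 49 packets each add one t_tx.
Total = (2+50-1)·t_tx + 2·t_prop = 51·0.00625 + 2·2.67e-05 = 0.319 ms.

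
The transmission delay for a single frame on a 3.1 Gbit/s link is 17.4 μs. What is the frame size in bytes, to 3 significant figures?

6740 bytes

L = R × t_tx = 3100000000 b/s × 1.74e-05 s = 53940 bits.
In bytes: 53940 / 8 = 6740 bytes.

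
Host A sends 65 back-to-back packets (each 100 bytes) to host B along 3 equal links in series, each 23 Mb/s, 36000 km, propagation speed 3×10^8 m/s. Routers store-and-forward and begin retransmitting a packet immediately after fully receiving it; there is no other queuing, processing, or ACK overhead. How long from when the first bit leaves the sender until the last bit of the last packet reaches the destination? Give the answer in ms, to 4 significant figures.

Per-hop transmission t_tx = L/R = 800/23000000 = 0.0347826 ms.
Per-hop propagation t_prop = 36000000/300000000 = 120 ms.
Pipeline fill: first packet needs 3·t_tx to clear all hops; remaining 64 packets each add one t_tx.
Total = (3+65-1)·t_tx + 3·t_prop = 67·0.0347826 + 3·120 = 362.3 ms.

362.3 ms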